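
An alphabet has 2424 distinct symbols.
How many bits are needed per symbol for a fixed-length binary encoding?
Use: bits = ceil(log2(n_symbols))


log2(2424) = 11.2432
Bracket: 2^11 = 2048 < 2424 <= 2^12 = 4096
So ceil(log2(2424)) = 12

bits = ceil(log2(2424)) = ceil(11.2432) = 12 bits


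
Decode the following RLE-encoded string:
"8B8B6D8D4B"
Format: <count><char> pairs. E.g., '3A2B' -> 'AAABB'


Expanding each <count><char> pair:
  8B -> 'BBBBBBBB'
  8B -> 'BBBBBBBB'
  6D -> 'DDDDDD'
  8D -> 'DDDDDDDD'
  4B -> 'BBBB'

Decoded = BBBBBBBBBBBBBBBBDDDDDDDDDDDDDDBBBB


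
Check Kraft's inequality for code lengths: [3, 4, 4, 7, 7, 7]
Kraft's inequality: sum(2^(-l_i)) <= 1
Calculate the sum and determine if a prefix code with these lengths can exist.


Sum = 2^(-3) + 2^(-4) + 2^(-4) + 2^(-7) + 2^(-7) + 2^(-7)
    = 0.125 + 0.0625 + 0.0625 + 0.0078125 + 0.0078125 + 0.0078125
    = 35/128 = 0.2734375
Since 0.2734375 <= 1, Kraft's inequality IS satisfied.
A prefix code with these lengths CAN exist.

Kraft sum = 0.2734375. Satisfied.


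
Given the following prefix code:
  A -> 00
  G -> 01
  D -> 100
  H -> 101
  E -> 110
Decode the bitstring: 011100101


Decoding step by step:
Bits 01 -> G
Bits 110 -> E
Bits 01 -> G
Bits 01 -> G


Decoded message: GEGG


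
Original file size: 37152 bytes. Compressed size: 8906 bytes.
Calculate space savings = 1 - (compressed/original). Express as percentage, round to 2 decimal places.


ratio = compressed/original = 8906/37152 = 0.239718
savings = 1 - ratio = 1 - 0.239718 = 0.760282
as a percentage: 0.760282 * 100 = 76.03%

Space savings = 1 - 8906/37152 = 76.03%


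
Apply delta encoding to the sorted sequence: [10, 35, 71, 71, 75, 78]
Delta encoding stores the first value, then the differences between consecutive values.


First value: 10
Deltas:
  35 - 10 = 25
  71 - 35 = 36
  71 - 71 = 0
  75 - 71 = 4
  78 - 75 = 3


Delta encoded: [10, 25, 36, 0, 4, 3]


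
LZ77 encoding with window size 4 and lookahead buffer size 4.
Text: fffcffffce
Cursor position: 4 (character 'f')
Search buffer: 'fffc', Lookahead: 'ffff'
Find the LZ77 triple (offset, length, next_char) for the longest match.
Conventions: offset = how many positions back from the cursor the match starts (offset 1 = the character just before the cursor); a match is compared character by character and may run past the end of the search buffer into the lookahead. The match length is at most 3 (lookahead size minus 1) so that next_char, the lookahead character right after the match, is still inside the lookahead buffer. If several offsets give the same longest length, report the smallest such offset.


Try each offset into the search buffer:
  offset=1 (pos 3, char 'c'): match length 0
  offset=2 (pos 2, char 'f'): match length 1
  offset=3 (pos 1, char 'f'): match length 2
  offset=4 (pos 0, char 'f'): match length 3
Longest match has length 3 at offset 4.
next_char = character at position 4 + 3 = 7 -> 'f'

Best match: offset=4, length=3 (matching 'fff' starting at position 0)
LZ77 triple: (4, 3, 'f')


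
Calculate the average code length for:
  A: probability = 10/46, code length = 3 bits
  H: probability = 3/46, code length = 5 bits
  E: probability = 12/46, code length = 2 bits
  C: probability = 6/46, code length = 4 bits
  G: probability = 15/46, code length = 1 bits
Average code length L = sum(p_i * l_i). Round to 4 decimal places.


Weighted contributions p_i * l_i:
  A: (10/46) * 3 = 30/46
  H: (3/46) * 5 = 15/46
  E: (12/46) * 2 = 24/46
  C: (6/46) * 4 = 24/46
  G: (15/46) * 1 = 15/46
Sum = (30 + 15 + 24 + 24 + 15)/46 = 108/46

L = 108/46 = 2.3478 bits/symbol


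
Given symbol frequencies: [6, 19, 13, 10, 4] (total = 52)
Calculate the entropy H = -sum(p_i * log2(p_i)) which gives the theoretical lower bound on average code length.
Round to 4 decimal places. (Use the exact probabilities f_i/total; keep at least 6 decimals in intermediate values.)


Per-symbol terms -p_i * log2(p_i) with p_i = f_i/52:
  p = 6/52 = 0.115385: log2(p) = -3.115477, -p*log2(p) = 0.359478
  p = 19/52 = 0.365385: log2(p) = -1.452512, -p*log2(p) = 0.530726
  p = 13/52 = 0.250000: log2(p) = -2.000000, -p*log2(p) = 0.500000
  p = 10/52 = 0.192308: log2(p) = -2.378512, -p*log2(p) = 0.457406
  p = 4/52 = 0.076923: log2(p) = -3.700440, -p*log2(p) = 0.284649
H = 0.359478 + 0.530726 + 0.500000 + 0.457406 + 0.284649 = 2.132259

H = 2.1323 bits/symbol


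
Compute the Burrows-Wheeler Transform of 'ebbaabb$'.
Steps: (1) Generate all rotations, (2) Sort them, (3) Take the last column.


Rotations (sorted):
  0: $ebbaabb -> last char: b
  1: aabb$ebb -> last char: b
  2: abb$ebba -> last char: a
  3: b$ebbaab -> last char: b
  4: baabb$eb -> last char: b
  5: bb$ebbaa -> last char: a
  6: bbaabb$e -> last char: e
  7: ebbaabb$ -> last char: $


BWT = bbabbae$


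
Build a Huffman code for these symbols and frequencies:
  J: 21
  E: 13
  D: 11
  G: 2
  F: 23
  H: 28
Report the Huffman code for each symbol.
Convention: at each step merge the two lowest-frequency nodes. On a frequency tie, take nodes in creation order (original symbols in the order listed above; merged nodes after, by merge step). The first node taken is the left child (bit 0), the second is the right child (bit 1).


Huffman tree construction:
Step 1: Merge G(2) + D(11) = 13
Step 2: Merge E(13) + (G+D)(13) = 26
Step 3: Merge J(21) + F(23) = 44
Step 4: Merge (E+(G+D))(26) + H(28) = 54
Step 5: Merge (J+F)(44) + ((E+(G+D))+H)(54) = 98
Read each symbol's code off the tree from the root (left child = 0, right child = 1).

Codes:
  J: 00 (length 2)
  E: 100 (length 3)
  D: 1011 (length 4)
  G: 1010 (length 4)
  F: 01 (length 2)
  H: 11 (length 2)
Average code length: 235/98 = 2.3980 bits/symbol


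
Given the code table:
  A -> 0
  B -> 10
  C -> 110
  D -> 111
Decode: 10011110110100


Decoding:
10 -> B
0 -> A
111 -> D
10 -> B
110 -> C
10 -> B
0 -> A


Result: BADBCBA


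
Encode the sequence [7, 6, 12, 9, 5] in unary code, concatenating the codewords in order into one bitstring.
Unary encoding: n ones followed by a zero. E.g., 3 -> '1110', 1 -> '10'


Encode each number as n ones followed by a terminating 0:
  7 -> 11111110 (8 bits)
  6 -> 1111110 (7 bits)
  12 -> 1111111111110 (13 bits)
  9 -> 1111111110 (10 bits)
  5 -> 111110 (6 bits)
Total length = 8 + 7 + 13 + 10 + 6 = 44 bits.

Unary([7, 6, 12, 9, 5]) = 11111110111111011111111111101111111110111110 (44 bits)


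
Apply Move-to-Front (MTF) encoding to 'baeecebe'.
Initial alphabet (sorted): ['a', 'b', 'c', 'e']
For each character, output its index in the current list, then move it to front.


MTF encoding:
'b': index 1 in ['a', 'b', 'c', 'e'] -> ['b', 'a', 'c', 'e']
'a': index 1 in ['b', 'a', 'c', 'e'] -> ['a', 'b', 'c', 'e']
'e': index 3 in ['a', 'b', 'c', 'e'] -> ['e', 'a', 'b', 'c']
'e': index 0 in ['e', 'a', 'b', 'c'] -> ['e', 'a', 'b', 'c']
'c': index 3 in ['e', 'a', 'b', 'c'] -> ['c', 'e', 'a', 'b']
'e': index 1 in ['c', 'e', 'a', 'b'] -> ['e', 'c', 'a', 'b']
'b': index 3 in ['e', 'c', 'a', 'b'] -> ['b', 'e', 'c', 'a']
'e': index 1 in ['b', 'e', 'c', 'a'] -> ['e', 'b', 'c', 'a']


Output: [1, 1, 3, 0, 3, 1, 3, 1]


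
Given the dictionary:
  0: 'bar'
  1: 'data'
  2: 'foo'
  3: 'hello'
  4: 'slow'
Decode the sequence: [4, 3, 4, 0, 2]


Look up each index in the dictionary:
  4 -> 'slow'
  3 -> 'hello'
  4 -> 'slow'
  0 -> 'bar'
  2 -> 'foo'

Decoded: "slow hello slow bar foo"


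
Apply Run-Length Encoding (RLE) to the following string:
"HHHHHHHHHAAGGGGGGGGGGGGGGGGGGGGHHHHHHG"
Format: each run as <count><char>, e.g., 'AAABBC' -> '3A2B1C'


Scanning runs left to right:
  i=0: run of 'H' x 9 -> '9H'
  i=9: run of 'A' x 2 -> '2A'
  i=11: run of 'G' x 20 -> '20G'
  i=31: run of 'H' x 6 -> '6H'
  i=37: run of 'G' x 1 -> '1G'

RLE = 9H2A20G6H1G


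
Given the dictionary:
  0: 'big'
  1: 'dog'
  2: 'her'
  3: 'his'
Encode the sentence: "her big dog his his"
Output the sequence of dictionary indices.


Look up each word in the dictionary:
  'her' -> 2
  'big' -> 0
  'dog' -> 1
  'his' -> 3
  'his' -> 3

Encoded: [2, 0, 1, 3, 3]


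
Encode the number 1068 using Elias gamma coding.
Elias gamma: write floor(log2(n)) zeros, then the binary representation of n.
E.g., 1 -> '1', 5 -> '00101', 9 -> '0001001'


num_bits = floor(log2(1068)) + 1 = 11
leading_zeros = num_bits - 1 = 10
binary(1068) = 10000101100

Elias gamma(1068) = '0000000000' + '10000101100' = 000000000010000101100 (21 bits)


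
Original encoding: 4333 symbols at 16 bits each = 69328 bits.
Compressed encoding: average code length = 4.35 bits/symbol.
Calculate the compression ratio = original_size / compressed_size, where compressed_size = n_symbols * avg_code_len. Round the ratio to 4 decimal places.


original_size = n_symbols * orig_bits = 4333 * 16 = 69328 bits
compressed_size = n_symbols * avg_code_len = 4333 * 4.35 = 18848.55 bits
ratio = original_size / compressed_size = 69328 / 18848.55 = 3.6782

Compression ratio = 3.6782


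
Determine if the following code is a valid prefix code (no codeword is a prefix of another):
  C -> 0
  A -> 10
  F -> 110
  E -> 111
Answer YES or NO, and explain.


Checking each pair (does one codeword prefix another?):
  C='0' vs A='10': no prefix
  C='0' vs F='110': no prefix
  C='0' vs E='111': no prefix
  A='10' vs C='0': no prefix
  A='10' vs F='110': no prefix
  A='10' vs E='111': no prefix
  F='110' vs C='0': no prefix
  F='110' vs A='10': no prefix
  F='110' vs E='111': no prefix
  E='111' vs C='0': no prefix
  E='111' vs A='10': no prefix
  E='111' vs F='110': no prefix
No violation found over all pairs.

YES -- this is a valid prefix code. No codeword is a prefix of any other codeword.


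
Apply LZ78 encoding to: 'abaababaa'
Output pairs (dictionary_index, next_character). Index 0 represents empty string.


LZ78 encoding steps:
Dictionary: {0: ''}
Step 1: w='' (idx 0), next='a' -> output (0, 'a'), add 'a' as idx 1
Step 2: w='' (idx 0), next='b' -> output (0, 'b'), add 'b' as idx 2
Step 3: w='a' (idx 1), next='a' -> output (1, 'a'), add 'aa' as idx 3
Step 4: w='b' (idx 2), next='a' -> output (2, 'a'), add 'ba' as idx 4
Step 5: w='ba' (idx 4), next='a' -> output (4, 'a'), add 'baa' as idx 5


Encoded: [(0, 'a'), (0, 'b'), (1, 'a'), (2, 'a'), (4, 'a')]


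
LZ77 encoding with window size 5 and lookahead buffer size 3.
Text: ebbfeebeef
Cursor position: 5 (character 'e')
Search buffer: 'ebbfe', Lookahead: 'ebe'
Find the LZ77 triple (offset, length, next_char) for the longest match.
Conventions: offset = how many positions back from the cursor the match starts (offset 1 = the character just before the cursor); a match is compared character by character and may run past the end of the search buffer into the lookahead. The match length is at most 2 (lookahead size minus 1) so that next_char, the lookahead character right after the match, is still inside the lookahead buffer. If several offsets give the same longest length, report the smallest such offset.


Try each offset into the search buffer:
  offset=1 (pos 4, char 'e'): match length 1
  offset=2 (pos 3, char 'f'): match length 0
  offset=3 (pos 2, char 'b'): match length 0
  offset=4 (pos 1, char 'b'): match length 0
  offset=5 (pos 0, char 'e'): match length 2
Longest match has length 2 at offset 5.
next_char = character at position 5 + 2 = 7 -> 'e'

Best match: offset=5, length=2 (matching 'eb' starting at position 0)
LZ77 triple: (5, 2, 'e')


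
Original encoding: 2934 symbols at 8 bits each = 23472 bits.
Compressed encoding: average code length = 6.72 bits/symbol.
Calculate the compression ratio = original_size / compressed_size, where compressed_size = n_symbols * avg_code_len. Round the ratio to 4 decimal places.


original_size = n_symbols * orig_bits = 2934 * 8 = 23472 bits
compressed_size = n_symbols * avg_code_len = 2934 * 6.72 = 19716.48 bits
ratio = original_size / compressed_size = 23472 / 19716.48 = 1.1905

Compression ratio = 1.1905


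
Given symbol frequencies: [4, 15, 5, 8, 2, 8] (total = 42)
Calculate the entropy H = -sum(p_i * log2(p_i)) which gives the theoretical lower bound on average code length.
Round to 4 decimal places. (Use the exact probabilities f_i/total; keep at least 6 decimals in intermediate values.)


Per-symbol terms -p_i * log2(p_i) with p_i = f_i/42:
  p = 4/42 = 0.095238: log2(p) = -3.392317, -p*log2(p) = 0.323078
  p = 15/42 = 0.357143: log2(p) = -1.485427, -p*log2(p) = 0.530510
  p = 5/42 = 0.119048: log2(p) = -3.070389, -p*log2(p) = 0.365523
  p = 8/42 = 0.190476: log2(p) = -2.392317, -p*log2(p) = 0.455680
  p = 2/42 = 0.047619: log2(p) = -4.392317, -p*log2(p) = 0.209158
  p = 8/42 = 0.190476: log2(p) = -2.392317, -p*log2(p) = 0.455680
H = 0.323078 + 0.530510 + 0.365523 + 0.455680 + 0.209158 + 0.455680 = 2.339629

H = 2.3396 bits/symbol


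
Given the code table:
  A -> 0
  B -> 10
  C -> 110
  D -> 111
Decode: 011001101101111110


Decoding:
0 -> A
110 -> C
0 -> A
110 -> C
110 -> C
111 -> D
111 -> D
0 -> A


Result: ACACCDDA


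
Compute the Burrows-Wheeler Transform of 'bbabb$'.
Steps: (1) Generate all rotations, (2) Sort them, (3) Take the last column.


Rotations (sorted):
  0: $bbabb -> last char: b
  1: abb$bb -> last char: b
  2: b$bbab -> last char: b
  3: babb$b -> last char: b
  4: bb$bba -> last char: a
  5: bbabb$ -> last char: $


BWT = bbbba$


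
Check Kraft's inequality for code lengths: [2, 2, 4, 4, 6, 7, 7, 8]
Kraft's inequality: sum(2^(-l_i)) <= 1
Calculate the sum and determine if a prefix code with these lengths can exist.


Sum = 2^(-2) + 2^(-2) + 2^(-4) + 2^(-4) + 2^(-6) + 2^(-7) + 2^(-7) + 2^(-8)
    = 0.25 + 0.25 + 0.0625 + 0.0625 + 0.015625 + 0.0078125 + 0.0078125 + 0.00390625
    = 169/256 = 0.66015625
Since 0.66015625 <= 1, Kraft's inequality IS satisfied.
A prefix code with these lengths CAN exist.

Kraft sum = 0.66015625. Satisfied.


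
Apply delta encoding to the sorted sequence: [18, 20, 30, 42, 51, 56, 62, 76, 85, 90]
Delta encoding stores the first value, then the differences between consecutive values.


First value: 18
Deltas:
  20 - 18 = 2
  30 - 20 = 10
  42 - 30 = 12
  51 - 42 = 9
  56 - 51 = 5
  62 - 56 = 6
  76 - 62 = 14
  85 - 76 = 9
  90 - 85 = 5


Delta encoded: [18, 2, 10, 12, 9, 5, 6, 14, 9, 5]


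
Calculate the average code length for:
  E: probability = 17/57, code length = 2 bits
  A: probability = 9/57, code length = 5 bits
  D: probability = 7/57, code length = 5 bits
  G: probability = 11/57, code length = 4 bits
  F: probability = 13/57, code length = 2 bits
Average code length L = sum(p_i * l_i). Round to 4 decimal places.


Weighted contributions p_i * l_i:
  E: (17/57) * 2 = 34/57
  A: (9/57) * 5 = 45/57
  D: (7/57) * 5 = 35/57
  G: (11/57) * 4 = 44/57
  F: (13/57) * 2 = 26/57
Sum = (34 + 45 + 35 + 44 + 26)/57 = 184/57

L = 184/57 = 3.2281 bits/symbol


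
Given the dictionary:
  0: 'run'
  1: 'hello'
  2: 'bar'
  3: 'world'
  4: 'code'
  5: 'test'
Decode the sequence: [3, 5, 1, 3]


Look up each index in the dictionary:
  3 -> 'world'
  5 -> 'test'
  1 -> 'hello'
  3 -> 'world'

Decoded: "world test hello world"


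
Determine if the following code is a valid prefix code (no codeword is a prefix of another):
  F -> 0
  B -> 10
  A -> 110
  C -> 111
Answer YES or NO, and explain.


Checking each pair (does one codeword prefix another?):
  F='0' vs B='10': no prefix
  F='0' vs A='110': no prefix
  F='0' vs C='111': no prefix
  B='10' vs F='0': no prefix
  B='10' vs A='110': no prefix
  B='10' vs C='111': no prefix
  A='110' vs F='0': no prefix
  A='110' vs B='10': no prefix
  A='110' vs C='111': no prefix
  C='111' vs F='0': no prefix
  C='111' vs B='10': no prefix
  C='111' vs A='110': no prefix
No violation found over all pairs.

YES -- this is a valid prefix code. No codeword is a prefix of any other codeword.


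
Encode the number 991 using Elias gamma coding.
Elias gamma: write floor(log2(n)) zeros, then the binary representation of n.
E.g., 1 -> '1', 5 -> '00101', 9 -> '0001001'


num_bits = floor(log2(991)) + 1 = 10
leading_zeros = num_bits - 1 = 9
binary(991) = 1111011111

Elias gamma(991) = '000000000' + '1111011111' = 0000000001111011111 (19 bits)


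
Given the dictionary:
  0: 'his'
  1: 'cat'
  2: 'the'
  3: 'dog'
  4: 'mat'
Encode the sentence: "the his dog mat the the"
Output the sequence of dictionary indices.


Look up each word in the dictionary:
  'the' -> 2
  'his' -> 0
  'dog' -> 3
  'mat' -> 4
  'the' -> 2
  'the' -> 2

Encoded: [2, 0, 3, 4, 2, 2]


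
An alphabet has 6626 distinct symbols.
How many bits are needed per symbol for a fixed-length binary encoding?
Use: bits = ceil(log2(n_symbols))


log2(6626) = 12.6939
Bracket: 2^12 = 4096 < 6626 <= 2^13 = 8192
So ceil(log2(6626)) = 13

bits = ceil(log2(6626)) = ceil(12.6939) = 13 bits


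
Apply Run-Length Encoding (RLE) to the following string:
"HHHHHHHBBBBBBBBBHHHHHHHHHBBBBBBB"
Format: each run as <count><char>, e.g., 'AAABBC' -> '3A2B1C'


Scanning runs left to right:
  i=0: run of 'H' x 7 -> '7H'
  i=7: run of 'B' x 9 -> '9B'
  i=16: run of 'H' x 9 -> '9H'
  i=25: run of 'B' x 7 -> '7B'

RLE = 7H9B9H7B


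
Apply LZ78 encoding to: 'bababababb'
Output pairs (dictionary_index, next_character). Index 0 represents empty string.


LZ78 encoding steps:
Dictionary: {0: ''}
Step 1: w='' (idx 0), next='b' -> output (0, 'b'), add 'b' as idx 1
Step 2: w='' (idx 0), next='a' -> output (0, 'a'), add 'a' as idx 2
Step 3: w='b' (idx 1), next='a' -> output (1, 'a'), add 'ba' as idx 3
Step 4: w='ba' (idx 3), next='b' -> output (3, 'b'), add 'bab' as idx 4
Step 5: w='a' (idx 2), next='b' -> output (2, 'b'), add 'ab' as idx 5
Step 6: w='b' (idx 1), end of input -> output (1, '')


Encoded: [(0, 'b'), (0, 'a'), (1, 'a'), (3, 'b'), (2, 'b'), (1, '')]


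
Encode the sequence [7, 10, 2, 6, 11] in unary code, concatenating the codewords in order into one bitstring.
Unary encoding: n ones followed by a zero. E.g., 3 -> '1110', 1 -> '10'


Encode each number as n ones followed by a terminating 0:
  7 -> 11111110 (8 bits)
  10 -> 11111111110 (11 bits)
  2 -> 110 (3 bits)
  6 -> 1111110 (7 bits)
  11 -> 111111111110 (12 bits)
Total length = 8 + 11 + 3 + 7 + 12 = 41 bits.

Unary([7, 10, 2, 6, 11]) = 11111110111111111101101111110111111111110 (41 bits)


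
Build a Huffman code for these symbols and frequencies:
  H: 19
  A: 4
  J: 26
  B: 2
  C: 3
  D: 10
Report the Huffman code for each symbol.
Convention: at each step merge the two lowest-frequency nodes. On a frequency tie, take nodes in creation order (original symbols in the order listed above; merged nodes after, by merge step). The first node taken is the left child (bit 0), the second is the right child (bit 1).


Huffman tree construction:
Step 1: Merge B(2) + C(3) = 5
Step 2: Merge A(4) + (B+C)(5) = 9
Step 3: Merge (A+(B+C))(9) + D(10) = 19
Step 4: Merge H(19) + ((A+(B+C))+D)(19) = 38
Step 5: Merge J(26) + (H+((A+(B+C))+D))(38) = 64
Read each symbol's code off the tree from the root (left child = 0, right child = 1).

Codes:
  H: 10 (length 2)
  A: 1100 (length 4)
  J: 0 (length 1)
  B: 11010 (length 5)
  C: 11011 (length 5)
  D: 111 (length 3)
Average code length: 135/64 = 2.1094 bits/symbol


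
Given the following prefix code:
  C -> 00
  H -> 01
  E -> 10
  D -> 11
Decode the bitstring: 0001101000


Decoding step by step:
Bits 00 -> C
Bits 01 -> H
Bits 10 -> E
Bits 10 -> E
Bits 00 -> C


Decoded message: CHEEC


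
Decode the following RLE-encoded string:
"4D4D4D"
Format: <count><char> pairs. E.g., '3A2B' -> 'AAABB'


Expanding each <count><char> pair:
  4D -> 'DDDD'
  4D -> 'DDDD'
  4D -> 'DDDD'

Decoded = DDDDDDDDDDDD


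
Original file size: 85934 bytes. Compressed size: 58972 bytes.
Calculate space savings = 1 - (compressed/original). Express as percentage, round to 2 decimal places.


ratio = compressed/original = 58972/85934 = 0.686248
savings = 1 - ratio = 1 - 0.686248 = 0.313752
as a percentage: 0.313752 * 100 = 31.38%

Space savings = 1 - 58972/85934 = 31.38%


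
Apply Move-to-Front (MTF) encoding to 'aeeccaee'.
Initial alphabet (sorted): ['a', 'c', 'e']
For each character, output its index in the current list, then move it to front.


MTF encoding:
'a': index 0 in ['a', 'c', 'e'] -> ['a', 'c', 'e']
'e': index 2 in ['a', 'c', 'e'] -> ['e', 'a', 'c']
'e': index 0 in ['e', 'a', 'c'] -> ['e', 'a', 'c']
'c': index 2 in ['e', 'a', 'c'] -> ['c', 'e', 'a']
'c': index 0 in ['c', 'e', 'a'] -> ['c', 'e', 'a']
'a': index 2 in ['c', 'e', 'a'] -> ['a', 'c', 'e']
'e': index 2 in ['a', 'c', 'e'] -> ['e', 'a', 'c']
'e': index 0 in ['e', 'a', 'c'] -> ['e', 'a', 'c']


Output: [0, 2, 0, 2, 0, 2, 2, 0]


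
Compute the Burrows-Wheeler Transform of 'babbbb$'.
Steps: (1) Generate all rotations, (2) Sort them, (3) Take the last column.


Rotations (sorted):
  0: $babbbb -> last char: b
  1: abbbb$b -> last char: b
  2: b$babbb -> last char: b
  3: babbbb$ -> last char: $
  4: bb$babb -> last char: b
  5: bbb$bab -> last char: b
  6: bbbb$ba -> last char: a


BWT = bbb$bba


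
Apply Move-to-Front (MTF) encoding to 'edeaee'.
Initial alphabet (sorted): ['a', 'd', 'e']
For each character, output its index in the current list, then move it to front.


MTF encoding:
'e': index 2 in ['a', 'd', 'e'] -> ['e', 'a', 'd']
'd': index 2 in ['e', 'a', 'd'] -> ['d', 'e', 'a']
'e': index 1 in ['d', 'e', 'a'] -> ['e', 'd', 'a']
'a': index 2 in ['e', 'd', 'a'] -> ['a', 'e', 'd']
'e': index 1 in ['a', 'e', 'd'] -> ['e', 'a', 'd']
'e': index 0 in ['e', 'a', 'd'] -> ['e', 'a', 'd']


Output: [2, 2, 1, 2, 1, 0]


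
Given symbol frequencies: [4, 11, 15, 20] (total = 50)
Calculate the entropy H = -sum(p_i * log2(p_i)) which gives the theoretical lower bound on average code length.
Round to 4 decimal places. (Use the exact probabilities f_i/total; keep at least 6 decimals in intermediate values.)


Per-symbol terms -p_i * log2(p_i) with p_i = f_i/50:
  p = 4/50 = 0.080000: log2(p) = -3.643856, -p*log2(p) = 0.291508
  p = 11/50 = 0.220000: log2(p) = -2.184425, -p*log2(p) = 0.480573
  p = 15/50 = 0.300000: log2(p) = -1.736966, -p*log2(p) = 0.521090
  p = 20/50 = 0.400000: log2(p) = -1.321928, -p*log2(p) = 0.528771
H = 0.291508 + 0.480573 + 0.521090 + 0.528771 = 1.821942

H = 1.8219 bits/symbol


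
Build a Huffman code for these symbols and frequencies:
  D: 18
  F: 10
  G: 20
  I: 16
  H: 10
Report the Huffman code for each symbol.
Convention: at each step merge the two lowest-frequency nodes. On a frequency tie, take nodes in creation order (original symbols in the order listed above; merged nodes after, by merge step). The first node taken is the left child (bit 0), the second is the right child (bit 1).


Huffman tree construction:
Step 1: Merge F(10) + H(10) = 20
Step 2: Merge I(16) + D(18) = 34
Step 3: Merge G(20) + (F+H)(20) = 40
Step 4: Merge (I+D)(34) + (G+(F+H))(40) = 74
Read each symbol's code off the tree from the root (left child = 0, right child = 1).

Codes:
  D: 01 (length 2)
  F: 110 (length 3)
  G: 10 (length 2)
  I: 00 (length 2)
  H: 111 (length 3)
Average code length: 168/74 = 2.2703 bits/symbol


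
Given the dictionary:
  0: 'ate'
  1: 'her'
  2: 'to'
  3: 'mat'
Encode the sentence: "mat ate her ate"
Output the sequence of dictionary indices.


Look up each word in the dictionary:
  'mat' -> 3
  'ate' -> 0
  'her' -> 1
  'ate' -> 0

Encoded: [3, 0, 1, 0]


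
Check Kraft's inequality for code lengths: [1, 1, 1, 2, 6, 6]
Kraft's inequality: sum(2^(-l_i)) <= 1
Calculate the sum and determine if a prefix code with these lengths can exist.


Sum = 2^(-1) + 2^(-1) + 2^(-1) + 2^(-2) + 2^(-6) + 2^(-6)
    = 0.5 + 0.5 + 0.5 + 0.25 + 0.015625 + 0.015625
    = 114/64 = 1.78125
Since 1.78125 > 1, Kraft's inequality is NOT satisfied.
A prefix code with these lengths CANNOT exist.

Kraft sum = 1.78125. Not satisfied.


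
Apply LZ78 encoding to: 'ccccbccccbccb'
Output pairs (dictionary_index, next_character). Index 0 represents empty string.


LZ78 encoding steps:
Dictionary: {0: ''}
Step 1: w='' (idx 0), next='c' -> output (0, 'c'), add 'c' as idx 1
Step 2: w='c' (idx 1), next='c' -> output (1, 'c'), add 'cc' as idx 2
Step 3: w='c' (idx 1), next='b' -> output (1, 'b'), add 'cb' as idx 3
Step 4: w='cc' (idx 2), next='c' -> output (2, 'c'), add 'ccc' as idx 4
Step 5: w='cb' (idx 3), next='c' -> output (3, 'c'), add 'cbc' as idx 5
Step 6: w='cb' (idx 3), end of input -> output (3, '')


Encoded: [(0, 'c'), (1, 'c'), (1, 'b'), (2, 'c'), (3, 'c'), (3, '')]


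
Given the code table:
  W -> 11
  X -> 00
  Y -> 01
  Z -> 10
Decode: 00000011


Decoding:
00 -> X
00 -> X
00 -> X
11 -> W


Result: XXXW


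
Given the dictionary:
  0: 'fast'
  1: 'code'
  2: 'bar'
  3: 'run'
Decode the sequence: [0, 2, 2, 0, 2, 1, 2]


Look up each index in the dictionary:
  0 -> 'fast'
  2 -> 'bar'
  2 -> 'bar'
  0 -> 'fast'
  2 -> 'bar'
  1 -> 'code'
  2 -> 'bar'

Decoded: "fast bar bar fast bar code bar"


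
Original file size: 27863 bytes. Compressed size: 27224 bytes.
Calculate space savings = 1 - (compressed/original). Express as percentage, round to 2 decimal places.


ratio = compressed/original = 27224/27863 = 0.977066
savings = 1 - ratio = 1 - 0.977066 = 0.022934
as a percentage: 0.022934 * 100 = 2.29%

Space savings = 1 - 27224/27863 = 2.29%


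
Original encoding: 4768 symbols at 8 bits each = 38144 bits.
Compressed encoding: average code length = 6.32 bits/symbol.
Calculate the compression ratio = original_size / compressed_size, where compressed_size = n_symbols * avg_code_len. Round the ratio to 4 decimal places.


original_size = n_symbols * orig_bits = 4768 * 8 = 38144 bits
compressed_size = n_symbols * avg_code_len = 4768 * 6.32 = 30133.76 bits
ratio = original_size / compressed_size = 38144 / 30133.76 = 1.2658

Compression ratio = 1.2658


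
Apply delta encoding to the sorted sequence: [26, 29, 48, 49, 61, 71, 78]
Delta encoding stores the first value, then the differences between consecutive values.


First value: 26
Deltas:
  29 - 26 = 3
  48 - 29 = 19
  49 - 48 = 1
  61 - 49 = 12
  71 - 61 = 10
  78 - 71 = 7


Delta encoded: [26, 3, 19, 1, 12, 10, 7]


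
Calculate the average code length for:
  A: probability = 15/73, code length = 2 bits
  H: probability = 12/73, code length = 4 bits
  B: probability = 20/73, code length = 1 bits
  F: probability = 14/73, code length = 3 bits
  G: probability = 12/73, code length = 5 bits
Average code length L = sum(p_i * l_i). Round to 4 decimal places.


Weighted contributions p_i * l_i:
  A: (15/73) * 2 = 30/73
  H: (12/73) * 4 = 48/73
  B: (20/73) * 1 = 20/73
  F: (14/73) * 3 = 42/73
  G: (12/73) * 5 = 60/73
Sum = (30 + 48 + 20 + 42 + 60)/73 = 200/73

L = 200/73 = 2.7397 bits/symbol


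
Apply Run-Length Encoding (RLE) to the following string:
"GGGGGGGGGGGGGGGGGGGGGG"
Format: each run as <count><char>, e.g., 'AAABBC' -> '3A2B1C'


Scanning runs left to right:
  i=0: run of 'G' x 22 -> '22G'

RLE = 22G


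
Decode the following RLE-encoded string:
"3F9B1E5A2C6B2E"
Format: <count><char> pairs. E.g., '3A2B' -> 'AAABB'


Expanding each <count><char> pair:
  3F -> 'FFF'
  9B -> 'BBBBBBBBB'
  1E -> 'E'
  5A -> 'AAAAA'
  2C -> 'CC'
  6B -> 'BBBBBB'
  2E -> 'EE'

Decoded = FFFBBBBBBBBBEAAAAACCBBBBBBEE


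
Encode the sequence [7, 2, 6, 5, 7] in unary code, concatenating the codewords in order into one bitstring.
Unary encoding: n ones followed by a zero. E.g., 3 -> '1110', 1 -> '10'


Encode each number as n ones followed by a terminating 0:
  7 -> 11111110 (8 bits)
  2 -> 110 (3 bits)
  6 -> 1111110 (7 bits)
  5 -> 111110 (6 bits)
  7 -> 11111110 (8 bits)
Total length = 8 + 3 + 7 + 6 + 8 = 32 bits.

Unary([7, 2, 6, 5, 7]) = 11111110110111111011111011111110 (32 bits)


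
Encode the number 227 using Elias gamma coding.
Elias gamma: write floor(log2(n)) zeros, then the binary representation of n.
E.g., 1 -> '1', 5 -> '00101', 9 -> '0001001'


num_bits = floor(log2(227)) + 1 = 8
leading_zeros = num_bits - 1 = 7
binary(227) = 11100011

Elias gamma(227) = '0000000' + '11100011' = 000000011100011 (15 bits)


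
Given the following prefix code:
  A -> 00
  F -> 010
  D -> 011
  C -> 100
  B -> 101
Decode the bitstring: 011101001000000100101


Decoding step by step:
Bits 011 -> D
Bits 101 -> B
Bits 00 -> A
Bits 100 -> C
Bits 00 -> A
Bits 00 -> A
Bits 100 -> C
Bits 101 -> B


Decoded message: DBACAACB


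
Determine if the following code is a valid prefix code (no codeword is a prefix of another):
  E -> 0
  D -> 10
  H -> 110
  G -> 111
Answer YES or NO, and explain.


Checking each pair (does one codeword prefix another?):
  E='0' vs D='10': no prefix
  E='0' vs H='110': no prefix
  E='0' vs G='111': no prefix
  D='10' vs E='0': no prefix
  D='10' vs H='110': no prefix
  D='10' vs G='111': no prefix
  H='110' vs E='0': no prefix
  H='110' vs D='10': no prefix
  H='110' vs G='111': no prefix
  G='111' vs E='0': no prefix
  G='111' vs D='10': no prefix
  G='111' vs H='110': no prefix
No violation found over all pairs.

YES -- this is a valid prefix code. No codeword is a prefix of any other codeword.


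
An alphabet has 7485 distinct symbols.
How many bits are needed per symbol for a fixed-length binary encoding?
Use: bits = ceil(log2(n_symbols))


log2(7485) = 12.8698
Bracket: 2^12 = 4096 < 7485 <= 2^13 = 8192
So ceil(log2(7485)) = 13

bits = ceil(log2(7485)) = ceil(12.8698) = 13 bits


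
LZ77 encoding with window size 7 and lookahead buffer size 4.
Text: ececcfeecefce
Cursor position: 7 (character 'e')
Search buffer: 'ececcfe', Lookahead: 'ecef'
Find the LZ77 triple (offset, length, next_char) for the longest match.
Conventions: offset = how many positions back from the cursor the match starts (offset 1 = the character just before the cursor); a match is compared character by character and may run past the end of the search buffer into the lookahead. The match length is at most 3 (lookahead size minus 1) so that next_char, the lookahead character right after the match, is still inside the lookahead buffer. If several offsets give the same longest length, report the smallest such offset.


Try each offset into the search buffer:
  offset=1 (pos 6, char 'e'): match length 1
  offset=2 (pos 5, char 'f'): match length 0
  offset=3 (pos 4, char 'c'): match length 0
  offset=4 (pos 3, char 'c'): match length 0
  offset=5 (pos 2, char 'e'): match length 2
  offset=6 (pos 1, char 'c'): match length 0
  offset=7 (pos 0, char 'e'): match length 3
Longest match has length 3 at offset 7.
next_char = character at position 7 + 3 = 10 -> 'f'

Best match: offset=7, length=3 (matching 'ece' starting at position 0)
LZ77 triple: (7, 3, 'f')


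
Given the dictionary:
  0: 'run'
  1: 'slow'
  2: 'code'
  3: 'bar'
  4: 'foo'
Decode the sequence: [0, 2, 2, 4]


Look up each index in the dictionary:
  0 -> 'run'
  2 -> 'code'
  2 -> 'code'
  4 -> 'foo'

Decoded: "run code code foo"


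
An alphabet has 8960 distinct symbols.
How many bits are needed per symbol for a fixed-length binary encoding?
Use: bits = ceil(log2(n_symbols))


log2(8960) = 13.1293
Bracket: 2^13 = 8192 < 8960 <= 2^14 = 16384
So ceil(log2(8960)) = 14

bits = ceil(log2(8960)) = ceil(13.1293) = 14 bits


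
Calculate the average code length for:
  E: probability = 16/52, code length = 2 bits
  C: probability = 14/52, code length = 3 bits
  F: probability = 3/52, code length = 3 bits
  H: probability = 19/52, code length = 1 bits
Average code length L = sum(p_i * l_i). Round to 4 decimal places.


Weighted contributions p_i * l_i:
  E: (16/52) * 2 = 32/52
  C: (14/52) * 3 = 42/52
  F: (3/52) * 3 = 9/52
  H: (19/52) * 1 = 19/52
Sum = (32 + 42 + 9 + 19)/52 = 102/52

L = 102/52 = 1.9615 bits/symbol


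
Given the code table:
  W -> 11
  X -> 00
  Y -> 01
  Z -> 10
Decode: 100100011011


Decoding:
10 -> Z
01 -> Y
00 -> X
01 -> Y
10 -> Z
11 -> W


Result: ZYXYZW


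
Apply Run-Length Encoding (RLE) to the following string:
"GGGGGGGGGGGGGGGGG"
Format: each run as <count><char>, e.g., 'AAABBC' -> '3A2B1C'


Scanning runs left to right:
  i=0: run of 'G' x 17 -> '17G'

RLE = 17G


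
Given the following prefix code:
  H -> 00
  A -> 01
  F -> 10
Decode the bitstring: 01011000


Decoding step by step:
Bits 01 -> A
Bits 01 -> A
Bits 10 -> F
Bits 00 -> H


Decoded message: AAFH


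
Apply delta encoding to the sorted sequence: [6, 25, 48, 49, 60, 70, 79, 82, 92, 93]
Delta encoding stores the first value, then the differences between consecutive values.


First value: 6
Deltas:
  25 - 6 = 19
  48 - 25 = 23
  49 - 48 = 1
  60 - 49 = 11
  70 - 60 = 10
  79 - 70 = 9
  82 - 79 = 3
  92 - 82 = 10
  93 - 92 = 1


Delta encoded: [6, 19, 23, 1, 11, 10, 9, 3, 10, 1]


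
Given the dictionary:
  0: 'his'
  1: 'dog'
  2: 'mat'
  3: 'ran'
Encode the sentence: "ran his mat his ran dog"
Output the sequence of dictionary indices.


Look up each word in the dictionary:
  'ran' -> 3
  'his' -> 0
  'mat' -> 2
  'his' -> 0
  'ran' -> 3
  'dog' -> 1

Encoded: [3, 0, 2, 0, 3, 1]


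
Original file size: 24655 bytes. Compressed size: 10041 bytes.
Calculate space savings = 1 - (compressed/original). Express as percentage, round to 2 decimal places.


ratio = compressed/original = 10041/24655 = 0.40726
savings = 1 - ratio = 1 - 0.40726 = 0.59274
as a percentage: 0.59274 * 100 = 59.27%

Space savings = 1 - 10041/24655 = 59.27%


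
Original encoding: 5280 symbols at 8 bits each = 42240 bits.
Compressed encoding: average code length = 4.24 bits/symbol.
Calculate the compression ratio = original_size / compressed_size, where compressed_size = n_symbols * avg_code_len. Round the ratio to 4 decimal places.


original_size = n_symbols * orig_bits = 5280 * 8 = 42240 bits
compressed_size = n_symbols * avg_code_len = 5280 * 4.24 = 22387.2 bits
ratio = original_size / compressed_size = 42240 / 22387.2 = 1.8868

Compression ratio = 1.8868


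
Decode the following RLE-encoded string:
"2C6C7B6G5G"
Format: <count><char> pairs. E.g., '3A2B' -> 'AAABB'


Expanding each <count><char> pair:
  2C -> 'CC'
  6C -> 'CCCCCC'
  7B -> 'BBBBBBB'
  6G -> 'GGGGGG'
  5G -> 'GGGGG'

Decoded = CCCCCCCCBBBBBBBGGGGGGGGGGG


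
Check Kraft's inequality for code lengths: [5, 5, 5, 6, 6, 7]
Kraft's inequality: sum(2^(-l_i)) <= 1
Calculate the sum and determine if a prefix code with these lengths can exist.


Sum = 2^(-5) + 2^(-5) + 2^(-5) + 2^(-6) + 2^(-6) + 2^(-7)
    = 0.03125 + 0.03125 + 0.03125 + 0.015625 + 0.015625 + 0.0078125
    = 17/128 = 0.1328125
Since 0.1328125 <= 1, Kraft's inequality IS satisfied.
A prefix code with these lengths CAN exist.

Kraft sum = 0.1328125. Satisfied.


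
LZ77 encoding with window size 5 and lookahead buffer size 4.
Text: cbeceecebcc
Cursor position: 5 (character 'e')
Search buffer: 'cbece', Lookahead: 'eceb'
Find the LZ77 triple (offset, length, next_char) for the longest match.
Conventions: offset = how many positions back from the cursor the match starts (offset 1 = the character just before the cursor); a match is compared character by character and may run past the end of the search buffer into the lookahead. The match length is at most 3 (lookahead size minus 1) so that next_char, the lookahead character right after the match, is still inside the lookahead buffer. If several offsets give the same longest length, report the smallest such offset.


Try each offset into the search buffer:
  offset=1 (pos 4, char 'e'): match length 1
  offset=2 (pos 3, char 'c'): match length 0
  offset=3 (pos 2, char 'e'): match length 3
  offset=4 (pos 1, char 'b'): match length 0
  offset=5 (pos 0, char 'c'): match length 0
Longest match has length 3 at offset 3.
next_char = character at position 5 + 3 = 8 -> 'b'

Best match: offset=3, length=3 (matching 'ece' starting at position 2)
LZ77 triple: (3, 3, 'b')


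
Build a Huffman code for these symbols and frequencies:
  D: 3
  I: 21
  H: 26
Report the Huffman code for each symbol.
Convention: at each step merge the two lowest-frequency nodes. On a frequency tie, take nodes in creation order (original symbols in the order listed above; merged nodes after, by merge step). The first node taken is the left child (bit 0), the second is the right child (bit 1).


Huffman tree construction:
Step 1: Merge D(3) + I(21) = 24
Step 2: Merge (D+I)(24) + H(26) = 50
Read each symbol's code off the tree from the root (left child = 0, right child = 1).

Codes:
  D: 00 (length 2)
  I: 01 (length 2)
  H: 1 (length 1)
Average code length: 74/50 = 1.4800 bits/symbol


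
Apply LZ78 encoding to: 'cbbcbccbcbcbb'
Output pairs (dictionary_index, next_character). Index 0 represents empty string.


LZ78 encoding steps:
Dictionary: {0: ''}
Step 1: w='' (idx 0), next='c' -> output (0, 'c'), add 'c' as idx 1
Step 2: w='' (idx 0), next='b' -> output (0, 'b'), add 'b' as idx 2
Step 3: w='b' (idx 2), next='c' -> output (2, 'c'), add 'bc' as idx 3
Step 4: w='bc' (idx 3), next='c' -> output (3, 'c'), add 'bcc' as idx 4
Step 5: w='bc' (idx 3), next='b' -> output (3, 'b'), add 'bcb' as idx 5
Step 6: w='c' (idx 1), next='b' -> output (1, 'b'), add 'cb' as idx 6
Step 7: w='b' (idx 2), end of input -> output (2, '')


Encoded: [(0, 'c'), (0, 'b'), (2, 'c'), (3, 'c'), (3, 'b'), (1, 'b'), (2, '')]


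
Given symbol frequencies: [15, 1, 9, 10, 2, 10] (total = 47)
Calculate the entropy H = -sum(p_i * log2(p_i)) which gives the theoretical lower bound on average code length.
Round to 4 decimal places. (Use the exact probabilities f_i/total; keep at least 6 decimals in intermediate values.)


Per-symbol terms -p_i * log2(p_i) with p_i = f_i/47:
  p = 15/47 = 0.319149: log2(p) = -1.647698, -p*log2(p) = 0.525861
  p = 1/47 = 0.021277: log2(p) = -5.554589, -p*log2(p) = 0.118183
  p = 9/47 = 0.191489: log2(p) = -2.384664, -p*log2(p) = 0.456638
  p = 10/47 = 0.212766: log2(p) = -2.232661, -p*log2(p) = 0.475034
  p = 2/47 = 0.042553: log2(p) = -4.554589, -p*log2(p) = 0.193812
  p = 10/47 = 0.212766: log2(p) = -2.232661, -p*log2(p) = 0.475034
H = 0.525861 + 0.118183 + 0.456638 + 0.475034 + 0.193812 + 0.475034 = 2.244562

H = 2.2446 bits/symbol


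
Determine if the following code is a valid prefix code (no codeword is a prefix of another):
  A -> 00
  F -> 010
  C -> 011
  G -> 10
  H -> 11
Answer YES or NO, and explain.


Checking each pair (does one codeword prefix another?):
  A='00' vs F='010': no prefix
  A='00' vs C='011': no prefix
  A='00' vs G='10': no prefix
  A='00' vs H='11': no prefix
  F='010' vs A='00': no prefix
  F='010' vs C='011': no prefix
  F='010' vs G='10': no prefix
  F='010' vs H='11': no prefix
  C='011' vs A='00': no prefix
  C='011' vs F='010': no prefix
  C='011' vs G='10': no prefix
  C='011' vs H='11': no prefix
  G='10' vs A='00': no prefix
  G='10' vs F='010': no prefix
  G='10' vs C='011': no prefix
  G='10' vs H='11': no prefix
  H='11' vs A='00': no prefix
  H='11' vs F='010': no prefix
  H='11' vs C='011': no prefix
  H='11' vs G='10': no prefix
No violation found over all pairs.

YES -- this is a valid prefix code. No codeword is a prefix of any other codeword.


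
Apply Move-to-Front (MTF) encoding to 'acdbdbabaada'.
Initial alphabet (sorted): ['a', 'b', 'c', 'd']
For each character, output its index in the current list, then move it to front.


MTF encoding:
'a': index 0 in ['a', 'b', 'c', 'd'] -> ['a', 'b', 'c', 'd']
'c': index 2 in ['a', 'b', 'c', 'd'] -> ['c', 'a', 'b', 'd']
'd': index 3 in ['c', 'a', 'b', 'd'] -> ['d', 'c', 'a', 'b']
'b': index 3 in ['d', 'c', 'a', 'b'] -> ['b', 'd', 'c', 'a']
'd': index 1 in ['b', 'd', 'c', 'a'] -> ['d', 'b', 'c', 'a']
'b': index 1 in ['d', 'b', 'c', 'a'] -> ['b', 'd', 'c', 'a']
'a': index 3 in ['b', 'd', 'c', 'a'] -> ['a', 'b', 'd', 'c']
'b': index 1 in ['a', 'b', 'd', 'c'] -> ['b', 'a', 'd', 'c']
'a': index 1 in ['b', 'a', 'd', 'c'] -> ['a', 'b', 'd', 'c']
'a': index 0 in ['a', 'b', 'd', 'c'] -> ['a', 'b', 'd', 'c']
'd': index 2 in ['a', 'b', 'd', 'c'] -> ['d', 'a', 'b', 'c']
'a': index 1 in ['d', 'a', 'b', 'c'] -> ['a', 'd', 'b', 'c']


Output: [0, 2, 3, 3, 1, 1, 3, 1, 1, 0, 2, 1]


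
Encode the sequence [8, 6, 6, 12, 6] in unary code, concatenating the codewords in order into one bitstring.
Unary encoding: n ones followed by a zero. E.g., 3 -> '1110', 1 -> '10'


Encode each number as n ones followed by a terminating 0:
  8 -> 111111110 (9 bits)
  6 -> 1111110 (7 bits)
  6 -> 1111110 (7 bits)
  12 -> 1111111111110 (13 bits)
  6 -> 1111110 (7 bits)
Total length = 9 + 7 + 7 + 13 + 7 = 43 bits.

Unary([8, 6, 6, 12, 6]) = 1111111101111110111111011111111111101111110 (43 bits)
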